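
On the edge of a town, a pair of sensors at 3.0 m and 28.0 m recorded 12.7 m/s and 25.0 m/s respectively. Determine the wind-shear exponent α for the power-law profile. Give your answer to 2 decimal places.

α ≈ 0.30

Power law: V₂/V₁ = (z₂/z₁)^α ⇒ α = ln(V₂/V₁) / ln(z₂/z₁)
α = ln(25.0/12.7) / ln(28.0/3.0) = ln(1.9685) / ln(9.3333)
  = 0.67727 / 2.23359 = 0.30322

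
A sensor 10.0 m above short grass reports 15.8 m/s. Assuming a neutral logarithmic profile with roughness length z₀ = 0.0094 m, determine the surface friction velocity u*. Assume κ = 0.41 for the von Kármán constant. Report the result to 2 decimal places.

Log law: V(z) = (u*/κ) · ln(z/z₀) ⇒ u* = κ · V / ln(z/z₀)
u* = 0.41 × 15.8 / ln(10.0/0.0094) = 0.41 × 15.8 / 6.9696
   = 6.4780 / 6.9696 = 0.9295 m/s

u* ≈ 0.93 m/s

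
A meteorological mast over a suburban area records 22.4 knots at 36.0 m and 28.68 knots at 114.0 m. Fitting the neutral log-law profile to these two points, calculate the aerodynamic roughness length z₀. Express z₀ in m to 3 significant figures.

Log law: V(z) ∝ ln(z/z₀). With r = V₁/V₂ = 22.4/28.68 = 0.78103,
r · ln(z₂/z₀) = ln(z₁/z₀) ⇒ ln z₀ = (ln z₁ − r·ln z₂)/(1 − r)
ln z₀ = (3.58352 − 0.78103×4.73620) / 0.21897 = -0.5279
z₀ = exp(-0.5279) = 0.5898 m

z₀ ≈ 0.590 m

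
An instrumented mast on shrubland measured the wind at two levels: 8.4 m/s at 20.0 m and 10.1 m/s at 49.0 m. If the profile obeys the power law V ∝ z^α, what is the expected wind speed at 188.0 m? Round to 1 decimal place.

13.3 m/s

First find α: α = ln(V₂/V₁)/ln(z₂/z₁) = ln(10.1/8.4)/ln(49.0/20.0) = 0.18430/0.89609 = 0.2057
Extrapolate from 49.0 m to 188.0 m: V₃ = 10.1 × (188.0/49.0)^0.2057 = 10.1 × 1.3186 = 13.3177 m/s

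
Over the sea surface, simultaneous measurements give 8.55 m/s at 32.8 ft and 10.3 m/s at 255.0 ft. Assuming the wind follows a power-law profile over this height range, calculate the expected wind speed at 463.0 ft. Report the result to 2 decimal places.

First find α: α = ln(V₂/V₁)/ln(z₂/z₁) = ln(10.3/8.55)/ln(255.0/32.8) = 0.18621/2.05084 = 0.0908
Extrapolate from 255.0 ft to 463.0 ft: V₃ = 10.3 × (463.0/255.0)^0.0908 = 10.3 × 1.0557 = 10.8732 m/s

10.87 m/s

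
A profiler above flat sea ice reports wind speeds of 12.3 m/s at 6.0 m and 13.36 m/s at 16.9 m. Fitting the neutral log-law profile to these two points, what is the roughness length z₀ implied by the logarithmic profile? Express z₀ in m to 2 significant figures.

z₀ ≈ 0.000036 m

Log law: V(z) ∝ ln(z/z₀). With r = V₁/V₂ = 12.3/13.36 = 0.92066,
r · ln(z₂/z₀) = ln(z₁/z₀) ⇒ ln z₀ = (ln z₁ − r·ln z₂)/(1 − r)
ln z₀ = (1.79176 − 0.92066×2.82731) / 0.07934 = -10.2246
z₀ = exp(-10.2246) = 0.00003627 m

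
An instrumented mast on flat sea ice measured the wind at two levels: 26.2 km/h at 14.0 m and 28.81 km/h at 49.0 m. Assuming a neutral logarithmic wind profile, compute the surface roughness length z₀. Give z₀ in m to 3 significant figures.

z₀ ≈ 0.0000484 m

Log law: V(z) ∝ ln(z/z₀). With r = V₁/V₂ = 26.2/28.81 = 0.90941,
r · ln(z₂/z₀) = ln(z₁/z₀) ⇒ ln z₀ = (ln z₁ − r·ln z₂)/(1 − r)
ln z₀ = (2.63906 − 0.90941×3.89182) / 0.09059 = -9.9366
z₀ = exp(-9.9366) = 0.00004837 m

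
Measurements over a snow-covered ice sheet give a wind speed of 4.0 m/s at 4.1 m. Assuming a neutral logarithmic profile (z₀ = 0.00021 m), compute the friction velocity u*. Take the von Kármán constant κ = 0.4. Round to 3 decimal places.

u* ≈ 0.162 m/s

Log law: V(z) = (u*/κ) · ln(z/z₀) ⇒ u* = κ · V / ln(z/z₀)
u* = 0.4 × 4.0 / ln(4.1/0.00021) = 0.4 × 4.0 / 9.8794
   = 1.6000 / 9.8794 = 0.1620 m/s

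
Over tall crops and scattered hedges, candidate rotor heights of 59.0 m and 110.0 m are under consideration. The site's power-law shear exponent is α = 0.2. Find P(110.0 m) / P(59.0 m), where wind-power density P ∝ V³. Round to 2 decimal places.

Speed ratio: V_B/V_A = (z_B/z_A)^α = (110.0/59.0)^0.2 = (1.8644)^0.2 = 1.13268
Power-density ratio: P_B/P_A = (V_B/V_A)³ = (1.13268)³ = 1.45320

1.45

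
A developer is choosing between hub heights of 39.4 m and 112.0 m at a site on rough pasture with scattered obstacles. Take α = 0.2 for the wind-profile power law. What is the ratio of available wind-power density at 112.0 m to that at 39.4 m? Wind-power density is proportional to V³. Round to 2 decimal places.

1.87

Speed ratio: V_B/V_A = (z_B/z_A)^α = (112.0/39.4)^0.2 = (2.8426)^0.2 = 1.23238
Power-density ratio: P_B/P_A = (V_B/V_A)³ = (1.23238)³ = 1.87169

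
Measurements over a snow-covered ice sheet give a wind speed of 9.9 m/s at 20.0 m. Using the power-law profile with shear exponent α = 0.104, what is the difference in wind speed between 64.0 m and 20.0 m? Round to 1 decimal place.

Power law: V₂ = V₁ · (z₂/z₁)^α = 9.9 × (3.2000)^0.104 = 11.1730 m/s
ΔV = 11.1730 − 9.9 = 1.2730 m/s

1.3 m/s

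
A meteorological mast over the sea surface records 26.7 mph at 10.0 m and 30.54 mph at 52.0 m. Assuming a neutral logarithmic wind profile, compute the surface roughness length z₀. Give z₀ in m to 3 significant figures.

z₀ ≈ 0.000105 m

Log law: V(z) ∝ ln(z/z₀). With r = V₁/V₂ = 26.7/30.54 = 0.87426,
r · ln(z₂/z₀) = ln(z₁/z₀) ⇒ ln z₀ = (ln z₁ − r·ln z₂)/(1 − r)
ln z₀ = (2.30259 − 0.87426×3.95124) / 0.12574 = -9.1607
z₀ = exp(-9.1607) = 0.0001051 m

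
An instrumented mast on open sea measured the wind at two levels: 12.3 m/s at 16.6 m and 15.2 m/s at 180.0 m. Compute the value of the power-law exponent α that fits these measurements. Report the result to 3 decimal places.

α ≈ 0.089

Power law: V₂/V₁ = (z₂/z₁)^α ⇒ α = ln(V₂/V₁) / ln(z₂/z₁)
α = ln(15.2/12.3) / ln(180.0/16.6) = ln(1.2358) / ln(10.8434)
  = 0.21170 / 2.38355 = 0.08882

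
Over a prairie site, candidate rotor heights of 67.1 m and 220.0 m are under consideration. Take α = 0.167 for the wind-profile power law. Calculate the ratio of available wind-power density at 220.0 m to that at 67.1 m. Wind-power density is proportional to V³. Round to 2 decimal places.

Speed ratio: V_B/V_A = (z_B/z_A)^α = (220.0/67.1)^0.167 = (3.2787)^0.167 = 1.21933
Power-density ratio: P_B/P_A = (V_B/V_A)³ = (1.21933)³ = 1.81287

1.81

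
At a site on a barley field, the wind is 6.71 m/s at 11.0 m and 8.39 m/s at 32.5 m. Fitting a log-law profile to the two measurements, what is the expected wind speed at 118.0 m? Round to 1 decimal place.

10.4 m/s

Log law: V ∝ ln(z/z₀). From the pair, with r = V₁/V₂ = 0.79976,
ln z₀ = (ln z₁ − r·ln z₂)/(1 − r) = (2.3979 − 0.79976×3.4812)/0.20024 = -1.9290 → z₀ = 0.1453 m
V₃ = V₁ · ln(z₃/z₀)/ln(z₁/z₀) = 6.71 × 6.6997/4.3269 = 10.3896 m/s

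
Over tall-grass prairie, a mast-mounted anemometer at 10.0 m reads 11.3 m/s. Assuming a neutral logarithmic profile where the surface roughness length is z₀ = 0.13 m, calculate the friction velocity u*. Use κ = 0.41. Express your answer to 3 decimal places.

Log law: V(z) = (u*/κ) · ln(z/z₀) ⇒ u* = κ · V / ln(z/z₀)
u* = 0.41 × 11.3 / ln(10.0/0.13) = 0.41 × 11.3 / 4.3428
   = 4.6330 / 4.3428 = 1.0668 m/s

u* ≈ 1.067 m/s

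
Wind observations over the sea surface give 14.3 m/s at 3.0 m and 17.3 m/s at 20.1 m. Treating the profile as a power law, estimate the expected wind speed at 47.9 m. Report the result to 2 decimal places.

18.87 m/s

First find α: α = ln(V₂/V₁)/ln(z₂/z₁) = ln(17.3/14.3)/ln(20.1/3.0) = 0.19045/1.90211 = 0.1001
Extrapolate from 20.1 m to 47.9 m: V₃ = 17.3 × (47.9/20.1)^0.1001 = 17.3 × 1.0908 = 18.8715 m/s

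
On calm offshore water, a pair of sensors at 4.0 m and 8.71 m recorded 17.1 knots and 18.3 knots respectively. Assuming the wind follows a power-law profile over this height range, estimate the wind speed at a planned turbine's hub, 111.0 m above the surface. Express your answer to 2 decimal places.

First find α: α = ln(V₂/V₁)/ln(z₂/z₁) = ln(18.3/17.1)/ln(8.71/4.0) = 0.06782/0.77818 = 0.0872
Extrapolate from 8.71 m to 111.0 m: V₃ = 18.3 × (111.0/8.71)^0.0872 = 18.3 × 1.2483 = 22.8447 knots

22.84 knots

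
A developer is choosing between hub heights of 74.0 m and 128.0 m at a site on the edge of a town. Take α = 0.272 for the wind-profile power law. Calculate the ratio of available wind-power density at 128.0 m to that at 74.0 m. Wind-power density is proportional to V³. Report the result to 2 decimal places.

1.56

Speed ratio: V_B/V_A = (z_B/z_A)^α = (128.0/74.0)^0.272 = (1.7297)^0.272 = 1.16073
Power-density ratio: P_B/P_A = (V_B/V_A)³ = (1.16073)³ = 1.56383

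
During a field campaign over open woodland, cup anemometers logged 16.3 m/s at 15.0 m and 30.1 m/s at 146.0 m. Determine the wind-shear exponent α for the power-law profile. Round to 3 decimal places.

Power law: V₂/V₁ = (z₂/z₁)^α ⇒ α = ln(V₂/V₁) / ln(z₂/z₁)
α = ln(30.1/16.3) / ln(146.0/15.0) = ln(1.8466) / ln(9.7333)
  = 0.61336 / 2.27556 = 0.26954

α ≈ 0.270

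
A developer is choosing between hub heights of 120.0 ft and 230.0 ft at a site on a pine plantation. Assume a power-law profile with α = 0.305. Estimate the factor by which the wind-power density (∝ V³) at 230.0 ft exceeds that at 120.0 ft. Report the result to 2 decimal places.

1.81

Speed ratio: V_B/V_A = (z_B/z_A)^α = (230.0/120.0)^0.305 = (1.9167)^0.305 = 1.21949
Power-density ratio: P_B/P_A = (V_B/V_A)³ = (1.21949)³ = 1.81355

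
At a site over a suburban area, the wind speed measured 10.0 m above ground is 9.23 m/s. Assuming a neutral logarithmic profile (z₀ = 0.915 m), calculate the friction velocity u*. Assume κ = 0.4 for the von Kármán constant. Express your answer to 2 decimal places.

u* ≈ 1.54 m/s

Log law: V(z) = (u*/κ) · ln(z/z₀) ⇒ u* = κ · V / ln(z/z₀)
u* = 0.4 × 9.23 / ln(10.0/0.915) = 0.4 × 9.23 / 2.3914
   = 3.6920 / 2.3914 = 1.5439 m/s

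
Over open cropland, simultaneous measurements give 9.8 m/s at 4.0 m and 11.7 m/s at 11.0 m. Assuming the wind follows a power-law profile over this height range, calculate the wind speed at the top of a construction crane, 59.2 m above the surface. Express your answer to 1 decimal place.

First find α: α = ln(V₂/V₁)/ln(z₂/z₁) = ln(11.7/9.8)/ln(11.0/4.0) = 0.17721/1.01160 = 0.1752
Extrapolate from 11.0 m to 59.2 m: V₃ = 11.7 × (59.2/11.0)^0.1752 = 11.7 × 1.3429 = 15.7118 m/s

15.7 m/s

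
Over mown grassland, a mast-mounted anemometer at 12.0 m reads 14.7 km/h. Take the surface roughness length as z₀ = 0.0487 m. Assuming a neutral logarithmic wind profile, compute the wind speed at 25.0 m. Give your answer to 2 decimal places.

Log law: V(z) ∝ ln(z/z₀), so V₂/V₁ = ln(z₂/z₀) / ln(z₁/z₀).
ln(25.0/0.0487) = 6.2410, ln(12.0/0.0487) = 5.5070
V₂ = 14.7 × 6.2410/5.5070 = 14.7 × 1.1333 = 16.6592 km/h

16.66 km/h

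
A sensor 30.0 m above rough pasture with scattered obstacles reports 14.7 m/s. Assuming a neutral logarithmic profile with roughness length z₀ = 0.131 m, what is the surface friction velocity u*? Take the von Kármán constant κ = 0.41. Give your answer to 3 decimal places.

u* ≈ 1.109 m/s

Log law: V(z) = (u*/κ) · ln(z/z₀) ⇒ u* = κ · V / ln(z/z₀)
u* = 0.41 × 14.7 / ln(30.0/0.131) = 0.41 × 14.7 / 5.4338
   = 6.0270 / 5.4338 = 1.1092 m/s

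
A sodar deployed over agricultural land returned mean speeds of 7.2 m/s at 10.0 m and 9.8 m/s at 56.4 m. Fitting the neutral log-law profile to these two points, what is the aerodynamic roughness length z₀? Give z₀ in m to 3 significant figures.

z₀ ≈ 0.0831 m

Log law: V(z) ∝ ln(z/z₀). With r = V₁/V₂ = 7.2/9.8 = 0.73469,
r · ln(z₂/z₀) = ln(z₁/z₀) ⇒ ln z₀ = (ln z₁ − r·ln z₂)/(1 − r)
ln z₀ = (2.30259 − 0.73469×4.03247) / 0.26531 = -2.4879
z₀ = exp(-2.4879) = 0.08309 m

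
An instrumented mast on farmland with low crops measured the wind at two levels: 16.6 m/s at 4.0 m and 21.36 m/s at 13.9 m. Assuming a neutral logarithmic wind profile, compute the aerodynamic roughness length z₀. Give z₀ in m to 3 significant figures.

Log law: V(z) ∝ ln(z/z₀). With r = V₁/V₂ = 16.6/21.36 = 0.77715,
r · ln(z₂/z₀) = ln(z₁/z₀) ⇒ ln z₀ = (ln z₁ − r·ln z₂)/(1 − r)
ln z₀ = (1.38629 − 0.77715×2.63189) / 0.22285 = -2.9576
z₀ = exp(-2.9576) = 0.05194 m

z₀ ≈ 0.0519 m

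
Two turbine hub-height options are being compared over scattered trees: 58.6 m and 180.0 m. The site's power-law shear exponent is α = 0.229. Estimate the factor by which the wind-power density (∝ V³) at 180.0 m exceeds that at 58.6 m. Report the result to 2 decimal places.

2.16

Speed ratio: V_B/V_A = (z_B/z_A)^α = (180.0/58.6)^0.229 = (3.0717)^0.229 = 1.29303
Power-density ratio: P_B/P_A = (V_B/V_A)³ = (1.29303)³ = 2.16185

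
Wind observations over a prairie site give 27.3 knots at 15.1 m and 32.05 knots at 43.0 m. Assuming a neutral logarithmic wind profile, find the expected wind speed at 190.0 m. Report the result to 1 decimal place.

38.8 knots

Log law: V ∝ ln(z/z₀). From the pair, with r = V₁/V₂ = 0.85179,
ln z₀ = (ln z₁ − r·ln z₂)/(1 − r) = (2.7147 − 0.85179×3.7612)/0.14821 = -3.3000 → z₀ = 0.03688 m
V₃ = V₁ · ln(z₃/z₀)/ln(z₁/z₀) = 27.3 × 8.5470/6.0147 = 38.7940 knots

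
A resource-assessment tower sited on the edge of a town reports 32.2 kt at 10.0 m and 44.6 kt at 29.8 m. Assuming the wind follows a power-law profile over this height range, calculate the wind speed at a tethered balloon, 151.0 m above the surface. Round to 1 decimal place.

72.4 kt

First find α: α = ln(V₂/V₁)/ln(z₂/z₁) = ln(44.6/32.2)/ln(29.8/10.0) = 0.32577/1.09192 = 0.2983
Extrapolate from 29.8 m to 151.0 m: V₃ = 44.6 × (151.0/29.8)^0.2983 = 44.6 × 1.6228 = 72.3761 kt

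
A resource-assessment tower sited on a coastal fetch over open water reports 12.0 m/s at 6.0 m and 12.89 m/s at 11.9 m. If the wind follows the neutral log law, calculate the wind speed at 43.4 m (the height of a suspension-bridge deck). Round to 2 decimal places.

14.57 m/s

Log law: V ∝ ln(z/z₀). From the pair, with r = V₁/V₂ = 0.93095,
ln z₀ = (ln z₁ − r·ln z₂)/(1 − r) = (1.7918 − 0.93095×2.4765)/0.06905 = -7.4412 → z₀ = 0.0005866 m
V₃ = V₁ · ln(z₃/z₀)/ln(z₁/z₀) = 12.0 × 11.2117/9.2330 = 14.5717 m/s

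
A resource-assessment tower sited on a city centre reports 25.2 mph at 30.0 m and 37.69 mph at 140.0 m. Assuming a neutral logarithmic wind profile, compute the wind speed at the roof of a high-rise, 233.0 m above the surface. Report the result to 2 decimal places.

41.82 mph

Log law: V ∝ ln(z/z₀). From the pair, with r = V₁/V₂ = 0.66861,
ln z₀ = (ln z₁ − r·ln z₂)/(1 − r) = (3.4012 − 0.66861×4.9416)/0.33139 = 0.2932 → z₀ = 1.341 m
V₃ = V₁ · ln(z₃/z₀)/ln(z₁/z₀) = 25.2 × 5.1579/3.1080 = 41.8202 mph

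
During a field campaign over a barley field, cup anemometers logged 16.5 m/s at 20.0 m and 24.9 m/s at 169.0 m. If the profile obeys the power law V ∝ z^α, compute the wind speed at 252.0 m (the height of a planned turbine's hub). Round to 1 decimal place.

26.9 m/s

First find α: α = ln(V₂/V₁)/ln(z₂/z₁) = ln(24.9/16.5)/ln(169.0/20.0) = 0.41151/2.13417 = 0.1928
Extrapolate from 169.0 m to 252.0 m: V₃ = 24.9 × (252.0/169.0)^0.1928 = 24.9 × 1.0801 = 26.8940 m/s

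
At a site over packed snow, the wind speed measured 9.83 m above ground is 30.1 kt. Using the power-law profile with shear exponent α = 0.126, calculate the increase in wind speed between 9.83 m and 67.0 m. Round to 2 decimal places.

Power law: V₂ = V₁ · (z₂/z₁)^α = 30.1 × (6.8159)^0.126 = 38.3345 kt
ΔV = 38.3345 − 30.1 = 8.2345 kt

8.23 kt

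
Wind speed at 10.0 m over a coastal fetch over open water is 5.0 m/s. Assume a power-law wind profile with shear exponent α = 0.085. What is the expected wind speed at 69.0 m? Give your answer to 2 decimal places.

Power-law profile: V₂ = V₁ · (z₂/z₁)^α
V₂ = 5.0 × (69.0/10.0)^0.085 = 5.0 × (6.9000)^0.085
    = 5.0 × 1.1784 = 5.8921 m/s

5.89 m/s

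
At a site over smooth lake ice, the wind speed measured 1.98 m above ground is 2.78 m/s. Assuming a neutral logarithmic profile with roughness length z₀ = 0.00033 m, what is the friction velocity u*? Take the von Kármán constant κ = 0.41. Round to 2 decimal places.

Log law: V(z) = (u*/κ) · ln(z/z₀) ⇒ u* = κ · V / ln(z/z₀)
u* = 0.41 × 2.78 / ln(1.98/0.00033) = 0.41 × 2.78 / 8.6995
   = 1.1398 / 8.6995 = 0.1310 m/s

u* ≈ 0.13 m/s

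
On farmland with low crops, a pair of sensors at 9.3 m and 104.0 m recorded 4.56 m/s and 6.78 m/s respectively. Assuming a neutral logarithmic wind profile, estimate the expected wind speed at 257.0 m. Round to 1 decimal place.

Log law: V ∝ ln(z/z₀). From the pair, with r = V₁/V₂ = 0.67257,
ln z₀ = (ln z₁ − r·ln z₂)/(1 − r) = (2.2300 − 0.67257×4.6444)/0.32743 = -2.7292 → z₀ = 0.06527 m
V₃ = V₁ · ln(z₃/z₀)/ln(z₁/z₀) = 4.56 × 8.2783/4.9593 = 7.6119 m/s

7.6 m/s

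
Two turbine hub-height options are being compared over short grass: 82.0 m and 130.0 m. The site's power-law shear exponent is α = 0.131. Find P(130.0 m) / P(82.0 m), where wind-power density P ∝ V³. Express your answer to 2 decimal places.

1.20

Speed ratio: V_B/V_A = (z_B/z_A)^α = (130.0/82.0)^0.131 = (1.5854)^0.131 = 1.06223
Power-density ratio: P_B/P_A = (V_B/V_A)³ = (1.06223)³ = 1.19854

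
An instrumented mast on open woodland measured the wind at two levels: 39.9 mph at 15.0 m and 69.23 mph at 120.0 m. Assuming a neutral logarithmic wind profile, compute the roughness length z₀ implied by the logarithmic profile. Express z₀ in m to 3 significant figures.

Log law: V(z) ∝ ln(z/z₀). With r = V₁/V₂ = 39.9/69.23 = 0.57634,
r · ln(z₂/z₀) = ln(z₁/z₀) ⇒ ln z₀ = (ln z₁ − r·ln z₂)/(1 − r)
ln z₀ = (2.70805 − 0.57634×4.78749) / 0.42366 = -0.1208
z₀ = exp(-0.1208) = 0.8862 m

z₀ ≈ 0.886 m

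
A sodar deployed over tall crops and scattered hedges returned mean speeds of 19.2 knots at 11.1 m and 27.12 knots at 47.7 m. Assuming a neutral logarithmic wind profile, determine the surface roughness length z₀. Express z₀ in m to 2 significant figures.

z₀ ≈ 0.32 m

Log law: V(z) ∝ ln(z/z₀). With r = V₁/V₂ = 19.2/27.12 = 0.70796,
r · ln(z₂/z₀) = ln(z₁/z₀) ⇒ ln z₀ = (ln z₁ − r·ln z₂)/(1 − r)
ln z₀ = (2.40695 − 0.70796×3.86493) / 0.29204 = -1.1276
z₀ = exp(-1.1276) = 0.3238 m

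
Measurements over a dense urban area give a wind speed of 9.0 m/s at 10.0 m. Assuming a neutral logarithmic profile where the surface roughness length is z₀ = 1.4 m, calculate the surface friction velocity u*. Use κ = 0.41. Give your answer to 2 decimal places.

u* ≈ 1.88 m/s

Log law: V(z) = (u*/κ) · ln(z/z₀) ⇒ u* = κ · V / ln(z/z₀)
u* = 0.41 × 9.0 / ln(10.0/1.4) = 0.41 × 9.0 / 1.9661
   = 3.6900 / 1.9661 = 1.8768 m/s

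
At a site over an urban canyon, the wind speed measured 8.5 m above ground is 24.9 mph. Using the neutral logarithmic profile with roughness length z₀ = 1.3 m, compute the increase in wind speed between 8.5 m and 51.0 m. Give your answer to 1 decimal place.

23.8 mph

Log law: V₂ = V₁ · ln(z₂/z₀)/ln(z₁/z₀) = 24.9 × 3.6695/1.8777 = 48.6603 mph
ΔV = 48.6603 − 24.9 = 23.7603 mph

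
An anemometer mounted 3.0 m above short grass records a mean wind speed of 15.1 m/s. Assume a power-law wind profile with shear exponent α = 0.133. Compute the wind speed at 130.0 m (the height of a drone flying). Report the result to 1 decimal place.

24.9 m/s

Power-law profile: V₂ = V₁ · (z₂/z₁)^α
V₂ = 15.1 × (130.0/3.0)^0.133 = 15.1 × (43.3333)^0.133
    = 15.1 × 1.6508 = 24.9272 m/s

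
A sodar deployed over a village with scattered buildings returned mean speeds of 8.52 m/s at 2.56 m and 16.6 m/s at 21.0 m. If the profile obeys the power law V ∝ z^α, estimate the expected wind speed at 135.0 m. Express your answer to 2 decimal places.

29.94 m/s

First find α: α = ln(V₂/V₁)/ln(z₂/z₁) = ln(16.6/8.52)/ln(21.0/2.56) = 0.66699/2.10452 = 0.3169
Extrapolate from 21.0 m to 135.0 m: V₃ = 16.6 × (135.0/21.0)^0.3169 = 16.6 × 1.8035 = 29.9381 m/s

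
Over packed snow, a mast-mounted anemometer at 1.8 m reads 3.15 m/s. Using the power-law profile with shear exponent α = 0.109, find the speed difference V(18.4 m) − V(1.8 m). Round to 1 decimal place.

Power law: V₂ = V₁ · (z₂/z₁)^α = 3.15 × (10.2222)^0.109 = 4.0584 m/s
ΔV = 4.0584 − 3.15 = 0.9084 m/s

0.9 m/s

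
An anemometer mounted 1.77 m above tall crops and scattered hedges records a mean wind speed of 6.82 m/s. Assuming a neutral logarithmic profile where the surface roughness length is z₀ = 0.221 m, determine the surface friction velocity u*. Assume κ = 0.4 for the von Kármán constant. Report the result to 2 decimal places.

Log law: V(z) = (u*/κ) · ln(z/z₀) ⇒ u* = κ · V / ln(z/z₀)
u* = 0.4 × 6.82 / ln(1.77/0.221) = 0.4 × 6.82 / 2.0806
   = 2.7280 / 2.0806 = 1.3112 m/s

u* ≈ 1.31 m/s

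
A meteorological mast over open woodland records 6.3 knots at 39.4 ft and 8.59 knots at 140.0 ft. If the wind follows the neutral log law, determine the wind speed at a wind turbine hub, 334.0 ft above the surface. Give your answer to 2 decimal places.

Log law: V ∝ ln(z/z₀). From the pair, with r = V₁/V₂ = 0.73341,
ln z₀ = (ln z₁ − r·ln z₂)/(1 − r) = (3.6738 − 0.73341×4.9416)/0.26659 = 0.1857 → z₀ = 1.204 ft
V₃ = V₁ · ln(z₃/z₀)/ln(z₁/z₀) = 6.3 × 5.6254/3.4880 = 10.1605 knots

10.16 knots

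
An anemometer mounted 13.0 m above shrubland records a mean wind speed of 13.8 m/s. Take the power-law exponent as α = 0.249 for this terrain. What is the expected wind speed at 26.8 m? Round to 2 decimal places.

Power-law profile: V₂ = V₁ · (z₂/z₁)^α
V₂ = 13.8 × (26.8/13.0)^0.249 = 13.8 × (2.0615)^0.249
    = 13.8 × 1.1974 = 16.5239 m/s

16.52 m/s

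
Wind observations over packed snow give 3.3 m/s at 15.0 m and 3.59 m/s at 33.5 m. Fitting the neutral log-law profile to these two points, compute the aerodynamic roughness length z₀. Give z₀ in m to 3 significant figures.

z₀ ≈ 0.00160 m

Log law: V(z) ∝ ln(z/z₀). With r = V₁/V₂ = 3.3/3.59 = 0.91922,
r · ln(z₂/z₀) = ln(z₁/z₀) ⇒ ln z₀ = (ln z₁ − r·ln z₂)/(1 − r)
ln z₀ = (2.70805 − 0.91922×3.51155) / 0.08078 = -6.4352
z₀ = exp(-6.4352) = 0.001604 m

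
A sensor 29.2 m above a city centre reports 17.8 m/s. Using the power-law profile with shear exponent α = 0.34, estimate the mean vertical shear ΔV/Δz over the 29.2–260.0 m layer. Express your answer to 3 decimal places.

Power law: V₂ = V₁ · (z₂/z₁)^α = 17.8 × (8.9041)^0.34 = 37.4353 m/s
ΔV/Δz = (37.4353 − 17.8)/(260.0 − 29.2) = 19.6353/230.8000 = 0.08507 m/s/m

0.085 m/s/m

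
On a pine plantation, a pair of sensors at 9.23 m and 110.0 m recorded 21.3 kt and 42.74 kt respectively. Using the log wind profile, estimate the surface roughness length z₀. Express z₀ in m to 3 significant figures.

Log law: V(z) ∝ ln(z/z₀). With r = V₁/V₂ = 21.3/42.74 = 0.49836,
r · ln(z₂/z₀) = ln(z₁/z₀) ⇒ ln z₀ = (ln z₁ − r·ln z₂)/(1 − r)
ln z₀ = (2.22246 − 0.49836×4.70048) / 0.50164 = -0.2394
z₀ = exp(-0.2394) = 0.7871 m

z₀ ≈ 0.787 m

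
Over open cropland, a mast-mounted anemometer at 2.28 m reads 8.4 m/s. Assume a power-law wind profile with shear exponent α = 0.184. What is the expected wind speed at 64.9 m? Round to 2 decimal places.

15.56 m/s

Power-law profile: V₂ = V₁ · (z₂/z₁)^α
V₂ = 8.4 × (64.9/2.28)^0.184 = 8.4 × (28.4649)^0.184
    = 8.4 × 1.8518 = 15.5551 m/s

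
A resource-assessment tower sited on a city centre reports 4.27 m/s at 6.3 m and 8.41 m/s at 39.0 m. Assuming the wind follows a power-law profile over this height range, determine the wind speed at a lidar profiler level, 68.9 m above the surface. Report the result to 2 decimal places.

10.39 m/s

First find α: α = ln(V₂/V₁)/ln(z₂/z₁) = ln(8.41/4.27)/ln(39.0/6.3) = 0.67781/1.82301 = 0.3718
Extrapolate from 39.0 m to 68.9 m: V₃ = 8.41 × (68.9/39.0)^0.3718 = 8.41 × 1.2356 = 10.3918 m/s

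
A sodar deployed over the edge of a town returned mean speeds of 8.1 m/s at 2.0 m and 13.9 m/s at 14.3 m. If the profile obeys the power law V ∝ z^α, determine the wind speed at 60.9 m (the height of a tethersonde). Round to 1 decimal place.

20.7 m/s

First find α: α = ln(V₂/V₁)/ln(z₂/z₁) = ln(13.9/8.1)/ln(14.3/2.0) = 0.54002/1.96711 = 0.2745
Extrapolate from 14.3 m to 60.9 m: V₃ = 13.9 × (60.9/14.3)^0.2745 = 13.9 × 1.4885 = 20.6904 m/s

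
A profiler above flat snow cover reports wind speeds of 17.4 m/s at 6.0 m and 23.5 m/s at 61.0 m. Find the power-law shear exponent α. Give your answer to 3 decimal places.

Power law: V₂/V₁ = (z₂/z₁)^α ⇒ α = ln(V₂/V₁) / ln(z₂/z₁)
α = ln(23.5/17.4) / ln(61.0/6.0) = ln(1.3506) / ln(10.1667)
  = 0.30053 / 2.31911 = 0.12959

α ≈ 0.130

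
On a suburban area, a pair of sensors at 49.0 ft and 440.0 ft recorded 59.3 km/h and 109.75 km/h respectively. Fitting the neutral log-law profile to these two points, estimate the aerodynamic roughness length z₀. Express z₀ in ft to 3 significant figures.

Log law: V(z) ∝ ln(z/z₀). With r = V₁/V₂ = 59.3/109.75 = 0.54032,
r · ln(z₂/z₀) = ln(z₁/z₀) ⇒ ln z₀ = (ln z₁ − r·ln z₂)/(1 − r)
ln z₀ = (3.89182 − 0.54032×6.08677) / 0.45968 = 1.3118
z₀ = exp(1.3118) = 3.713 ft

z₀ ≈ 3.71 ft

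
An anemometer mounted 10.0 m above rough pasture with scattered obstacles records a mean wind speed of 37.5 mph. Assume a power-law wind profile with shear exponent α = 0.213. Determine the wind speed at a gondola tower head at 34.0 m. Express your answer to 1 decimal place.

48.7 mph

Power-law profile: V₂ = V₁ · (z₂/z₁)^α
V₂ = 37.5 × (34.0/10.0)^0.213 = 37.5 × (3.4000)^0.213
    = 37.5 × 1.2978 = 48.6672 mph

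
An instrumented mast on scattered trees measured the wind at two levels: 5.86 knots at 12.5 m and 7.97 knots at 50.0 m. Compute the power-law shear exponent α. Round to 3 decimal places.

α ≈ 0.222

Power law: V₂/V₁ = (z₂/z₁)^α ⇒ α = ln(V₂/V₁) / ln(z₂/z₁)
α = ln(7.97/5.86) / ln(50.0/12.5) = ln(1.3601) / ln(4.0000)
  = 0.30753 / 1.38629 = 0.22184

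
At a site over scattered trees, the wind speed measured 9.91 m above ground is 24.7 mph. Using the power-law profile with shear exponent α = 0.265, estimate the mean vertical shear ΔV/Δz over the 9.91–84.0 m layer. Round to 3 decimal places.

Power law: V₂ = V₁ · (z₂/z₁)^α = 24.7 × (8.4763)^0.265 = 43.5183 mph
ΔV/Δz = (43.5183 − 24.7)/(84.0 − 9.91) = 18.8183/74.0900 = 0.25399 mph/m

0.254 mph/m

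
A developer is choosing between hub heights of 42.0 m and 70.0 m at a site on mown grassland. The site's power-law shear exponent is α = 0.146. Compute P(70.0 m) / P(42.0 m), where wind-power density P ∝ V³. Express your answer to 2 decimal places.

Speed ratio: V_B/V_A = (z_B/z_A)^α = (70.0/42.0)^0.146 = (1.6667)^0.146 = 1.07743
Power-density ratio: P_B/P_A = (V_B/V_A)³ = (1.07743)³ = 1.25075

1.25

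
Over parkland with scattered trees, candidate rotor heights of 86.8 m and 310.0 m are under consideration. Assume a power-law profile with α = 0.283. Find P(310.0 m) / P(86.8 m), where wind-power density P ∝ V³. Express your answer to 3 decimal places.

2.947

Speed ratio: V_B/V_A = (z_B/z_A)^α = (310.0/86.8)^0.283 = (3.5714)^0.283 = 1.43369
Power-density ratio: P_B/P_A = (V_B/V_A)³ = (1.43369)³ = 2.94688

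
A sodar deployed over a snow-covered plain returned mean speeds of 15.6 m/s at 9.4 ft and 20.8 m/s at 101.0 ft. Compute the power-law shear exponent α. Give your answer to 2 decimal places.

α ≈ 0.12

Power law: V₂/V₁ = (z₂/z₁)^α ⇒ α = ln(V₂/V₁) / ln(z₂/z₁)
α = ln(20.8/15.6) / ln(101.0/9.4) = ln(1.3333) / ln(10.7447)
  = 0.28768 / 2.37441 = 0.12116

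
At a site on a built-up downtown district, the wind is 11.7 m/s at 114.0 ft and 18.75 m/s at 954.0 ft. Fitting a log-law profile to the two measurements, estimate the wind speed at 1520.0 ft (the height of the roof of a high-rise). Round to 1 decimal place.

20.3 m/s

Log law: V ∝ ln(z/z₀). From the pair, with r = V₁/V₂ = 0.62400,
ln z₀ = (ln z₁ − r·ln z₂)/(1 − r) = (4.7362 − 0.62400×6.8607)/0.37600 = 1.2105 → z₀ = 3.355 ft
V₃ = V₁ · ln(z₃/z₀)/ln(z₁/z₀) = 11.7 × 6.1160/3.5257 = 20.2958 m/s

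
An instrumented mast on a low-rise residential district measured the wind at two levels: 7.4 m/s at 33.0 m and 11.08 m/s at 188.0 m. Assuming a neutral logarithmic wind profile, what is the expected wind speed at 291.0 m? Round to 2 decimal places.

12.00 m/s

Log law: V ∝ ln(z/z₀). From the pair, with r = V₁/V₂ = 0.66787,
ln z₀ = (ln z₁ − r·ln z₂)/(1 − r) = (3.4965 − 0.66787×5.2364)/0.33213 = -0.0023 → z₀ = 0.9977 m
V₃ = V₁ · ln(z₃/z₀)/ln(z₁/z₀) = 7.4 × 5.6756/3.4988 = 12.0040 m/s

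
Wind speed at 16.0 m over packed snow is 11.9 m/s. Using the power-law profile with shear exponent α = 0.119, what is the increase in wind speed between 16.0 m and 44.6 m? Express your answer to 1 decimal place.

Power law: V₂ = V₁ · (z₂/z₁)^α = 11.9 × (2.7875)^0.119 = 13.4440 m/s
ΔV = 13.4440 − 11.9 = 1.5440 m/s

1.5 m/s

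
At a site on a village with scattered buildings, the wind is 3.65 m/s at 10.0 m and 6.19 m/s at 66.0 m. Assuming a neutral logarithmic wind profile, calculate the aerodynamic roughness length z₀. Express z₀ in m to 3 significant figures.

Log law: V(z) ∝ ln(z/z₀). With r = V₁/V₂ = 3.65/6.19 = 0.58966,
r · ln(z₂/z₀) = ln(z₁/z₀) ⇒ ln z₀ = (ln z₁ − r·ln z₂)/(1 − r)
ln z₀ = (2.30259 − 0.58966×4.18965) / 0.41034 = -0.4091
z₀ = exp(-0.4091) = 0.6642 m

z₀ ≈ 0.664 m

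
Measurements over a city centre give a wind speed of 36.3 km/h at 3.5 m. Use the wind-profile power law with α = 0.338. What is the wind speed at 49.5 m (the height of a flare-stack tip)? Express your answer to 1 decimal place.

88.9 km/h

Power-law profile: V₂ = V₁ · (z₂/z₁)^α
V₂ = 36.3 × (49.5/3.5)^0.338 = 36.3 × (14.1429)^0.338
    = 36.3 × 2.4484 = 88.8768 km/h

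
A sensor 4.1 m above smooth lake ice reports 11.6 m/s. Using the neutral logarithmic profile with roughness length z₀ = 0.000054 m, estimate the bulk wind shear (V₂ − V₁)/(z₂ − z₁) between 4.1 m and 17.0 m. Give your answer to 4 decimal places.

Log law: V₂ = V₁ · ln(z₂/z₀)/ln(z₁/z₀) = 11.6 × 12.6597/11.2375 = 13.0681 m/s
ΔV/Δz = (13.0681 − 11.6)/(17.0 − 4.1) = 1.4681/12.9000 = 0.11381 m/s/m

0.1138 m/s/m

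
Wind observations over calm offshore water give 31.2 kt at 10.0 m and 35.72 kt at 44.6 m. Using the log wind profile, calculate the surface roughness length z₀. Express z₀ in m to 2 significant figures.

Log law: V(z) ∝ ln(z/z₀). With r = V₁/V₂ = 31.2/35.72 = 0.87346,
r · ln(z₂/z₀) = ln(z₁/z₀) ⇒ ln z₀ = (ln z₁ − r·ln z₂)/(1 − r)
ln z₀ = (2.30259 − 0.87346×3.79773) / 0.12654 = -8.0179
z₀ = exp(-8.0179) = 0.0003295 m

z₀ ≈ 0.00033 m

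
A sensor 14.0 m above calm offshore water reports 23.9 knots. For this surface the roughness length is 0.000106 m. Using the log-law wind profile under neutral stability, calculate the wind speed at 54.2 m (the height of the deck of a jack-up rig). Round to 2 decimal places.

Log law: V(z) ∝ ln(z/z₀), so V₂/V₁ = ln(z₂/z₀) / ln(z₁/z₀).
ln(54.2/0.000106) = 13.1448, ln(14.0/0.000106) = 11.7911
V₂ = 23.9 × 13.1448/11.7911 = 23.9 × 1.1148 = 26.6437 knots

26.64 knots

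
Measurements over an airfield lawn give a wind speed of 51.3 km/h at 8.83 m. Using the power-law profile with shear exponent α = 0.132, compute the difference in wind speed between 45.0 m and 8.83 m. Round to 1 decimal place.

12.3 km/h

Power law: V₂ = V₁ · (z₂/z₁)^α = 51.3 × (5.0963)^0.132 = 63.6026 km/h
ΔV = 63.6026 − 51.3 = 12.3026 km/h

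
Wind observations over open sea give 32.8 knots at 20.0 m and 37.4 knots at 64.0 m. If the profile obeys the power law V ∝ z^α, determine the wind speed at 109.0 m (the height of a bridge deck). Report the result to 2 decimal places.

First find α: α = ln(V₂/V₁)/ln(z₂/z₁) = ln(37.4/32.8)/ln(64.0/20.0) = 0.13124/1.16315 = 0.1128
Extrapolate from 64.0 m to 109.0 m: V₃ = 37.4 × (109.0/64.0)^0.1128 = 37.4 × 1.0619 = 39.7159 knots

39.72 knots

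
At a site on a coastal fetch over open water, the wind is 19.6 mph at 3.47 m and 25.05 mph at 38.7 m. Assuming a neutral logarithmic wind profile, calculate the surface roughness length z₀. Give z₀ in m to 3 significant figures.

Log law: V(z) ∝ ln(z/z₀). With r = V₁/V₂ = 19.6/25.05 = 0.78244,
r · ln(z₂/z₀) = ln(z₁/z₀) ⇒ ln z₀ = (ln z₁ − r·ln z₂)/(1 − r)
ln z₀ = (1.24415 − 0.78244×3.65584) / 0.21756 = -7.4291
z₀ = exp(-7.4291) = 0.0005937 m

z₀ ≈ 0.000594 m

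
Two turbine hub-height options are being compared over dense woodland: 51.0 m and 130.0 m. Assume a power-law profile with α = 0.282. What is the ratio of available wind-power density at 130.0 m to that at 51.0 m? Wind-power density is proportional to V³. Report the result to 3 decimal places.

Speed ratio: V_B/V_A = (z_B/z_A)^α = (130.0/51.0)^0.282 = (2.5490)^0.282 = 1.30196
Power-density ratio: P_B/P_A = (V_B/V_A)³ = (1.30196)³ = 2.20695

2.207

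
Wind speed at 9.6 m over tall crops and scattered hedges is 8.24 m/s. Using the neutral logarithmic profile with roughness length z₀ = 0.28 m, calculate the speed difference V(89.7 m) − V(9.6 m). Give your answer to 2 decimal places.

Log law: V₂ = V₁ · ln(z₂/z₀)/ln(z₁/z₀) = 8.24 × 5.7694/3.5347 = 13.4494 m/s
ΔV = 13.4494 − 8.24 = 5.2094 m/s

5.21 m/s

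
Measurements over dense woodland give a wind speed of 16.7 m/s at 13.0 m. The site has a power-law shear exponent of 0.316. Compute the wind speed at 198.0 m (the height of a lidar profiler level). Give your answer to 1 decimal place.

Power-law profile: V₂ = V₁ · (z₂/z₁)^α
V₂ = 16.7 × (198.0/13.0)^0.316 = 16.7 × (15.2308)^0.316
    = 16.7 × 2.3645 = 39.4872 m/s

39.5 m/s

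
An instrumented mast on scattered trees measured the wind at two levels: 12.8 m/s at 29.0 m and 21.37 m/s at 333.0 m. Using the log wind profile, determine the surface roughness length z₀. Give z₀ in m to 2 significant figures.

Log law: V(z) ∝ ln(z/z₀). With r = V₁/V₂ = 12.8/21.37 = 0.59897,
r · ln(z₂/z₀) = ln(z₁/z₀) ⇒ ln z₀ = (ln z₁ − r·ln z₂)/(1 − r)
ln z₀ = (3.36730 − 0.59897×5.80814) / 0.40103 = -0.2783
z₀ = exp(-0.2783) = 0.7571 m

z₀ ≈ 0.76 m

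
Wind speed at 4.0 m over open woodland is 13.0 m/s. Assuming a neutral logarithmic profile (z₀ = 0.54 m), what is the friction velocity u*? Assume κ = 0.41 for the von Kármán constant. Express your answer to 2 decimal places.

u* ≈ 2.66 m/s

Log law: V(z) = (u*/κ) · ln(z/z₀) ⇒ u* = κ · V / ln(z/z₀)
u* = 0.41 × 13.0 / ln(4.0/0.54) = 0.41 × 13.0 / 2.0025
   = 5.3300 / 2.0025 = 2.6617 m/s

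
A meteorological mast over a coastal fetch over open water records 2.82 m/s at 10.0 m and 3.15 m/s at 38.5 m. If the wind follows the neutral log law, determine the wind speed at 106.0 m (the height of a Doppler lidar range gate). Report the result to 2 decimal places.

3.40 m/s

Log law: V ∝ ln(z/z₀). From the pair, with r = V₁/V₂ = 0.89524,
ln z₀ = (ln z₁ − r·ln z₂)/(1 − r) = (2.3026 − 0.89524×3.6507)/0.10476 = -9.2173 → z₀ = 0.00009931 m
V₃ = V₁ · ln(z₃/z₀)/ln(z₁/z₀) = 2.82 × 13.8808/11.5199 = 3.3979 m/s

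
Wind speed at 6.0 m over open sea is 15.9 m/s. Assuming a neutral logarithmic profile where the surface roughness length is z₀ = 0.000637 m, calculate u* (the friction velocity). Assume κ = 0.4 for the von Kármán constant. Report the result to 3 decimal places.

u* ≈ 0.695 m/s

Log law: V(z) = (u*/κ) · ln(z/z₀) ⇒ u* = κ · V / ln(z/z₀)
u* = 0.4 × 15.9 / ln(6.0/0.000637) = 0.4 × 15.9 / 9.1505
   = 6.3600 / 9.1505 = 0.6950 m/s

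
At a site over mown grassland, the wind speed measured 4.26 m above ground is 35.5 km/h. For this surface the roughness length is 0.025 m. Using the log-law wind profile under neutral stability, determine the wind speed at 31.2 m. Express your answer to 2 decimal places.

Log law: V(z) ∝ ln(z/z₀), so V₂/V₁ = ln(z₂/z₀) / ln(z₁/z₀).
ln(31.2/0.025) = 7.1293, ln(4.26/0.025) = 5.1381
V₂ = 35.5 × 7.1293/5.1381 = 35.5 × 1.3875 = 49.2571 km/h

49.26 km/h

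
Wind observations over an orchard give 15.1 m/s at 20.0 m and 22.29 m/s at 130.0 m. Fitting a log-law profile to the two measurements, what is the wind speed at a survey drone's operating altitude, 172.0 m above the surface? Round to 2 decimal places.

Log law: V ∝ ln(z/z₀). From the pair, with r = V₁/V₂ = 0.67743,
ln z₀ = (ln z₁ − r·ln z₂)/(1 − r) = (2.9957 − 0.67743×4.8675)/0.32257 = -0.9353 → z₀ = 0.3925 m
V₃ = V₁ · ln(z₃/z₀)/ln(z₁/z₀) = 15.1 × 6.0828/3.9310 = 23.3654 m/s

23.37 m/s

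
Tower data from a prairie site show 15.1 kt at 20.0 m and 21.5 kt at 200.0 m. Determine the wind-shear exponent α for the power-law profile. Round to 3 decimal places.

α ≈ 0.153

Power law: V₂/V₁ = (z₂/z₁)^α ⇒ α = ln(V₂/V₁) / ln(z₂/z₁)
α = ln(21.5/15.1) / ln(200.0/20.0) = ln(1.4238) / ln(10.0000)
  = 0.35336 / 2.30259 = 0.15346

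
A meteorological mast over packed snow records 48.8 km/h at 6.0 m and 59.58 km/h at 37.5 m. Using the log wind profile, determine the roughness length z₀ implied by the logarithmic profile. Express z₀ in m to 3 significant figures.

Log law: V(z) ∝ ln(z/z₀). With r = V₁/V₂ = 48.8/59.58 = 0.81907,
r · ln(z₂/z₀) = ln(z₁/z₀) ⇒ ln z₀ = (ln z₁ − r·ln z₂)/(1 − r)
ln z₀ = (1.79176 − 0.81907×3.62434) / 0.18093 = -6.5042
z₀ = exp(-6.5042) = 0.001497 m

z₀ ≈ 0.00150 m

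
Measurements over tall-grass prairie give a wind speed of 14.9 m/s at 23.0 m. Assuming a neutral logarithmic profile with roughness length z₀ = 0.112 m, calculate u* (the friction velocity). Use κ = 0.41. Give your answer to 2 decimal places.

u* ≈ 1.15 m/s

Log law: V(z) = (u*/κ) · ln(z/z₀) ⇒ u* = κ · V / ln(z/z₀)
u* = 0.41 × 14.9 / ln(23.0/0.112) = 0.41 × 14.9 / 5.3248
   = 6.1090 / 5.3248 = 1.1473 m/s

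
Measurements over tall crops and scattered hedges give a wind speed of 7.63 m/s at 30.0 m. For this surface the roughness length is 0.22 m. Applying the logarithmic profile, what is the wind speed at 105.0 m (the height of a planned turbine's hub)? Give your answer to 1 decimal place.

9.6 m/s

Log law: V(z) ∝ ln(z/z₀), so V₂/V₁ = ln(z₂/z₀) / ln(z₁/z₀).
ln(105.0/0.22) = 6.1681, ln(30.0/0.22) = 4.9153
V₂ = 7.63 × 6.1681/4.9153 = 7.63 × 1.2549 = 9.5746 m/s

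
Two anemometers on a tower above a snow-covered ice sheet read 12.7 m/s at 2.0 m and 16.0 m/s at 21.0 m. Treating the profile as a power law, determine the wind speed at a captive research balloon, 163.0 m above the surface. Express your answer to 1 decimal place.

19.6 m/s

First find α: α = ln(V₂/V₁)/ln(z₂/z₁) = ln(16.0/12.7)/ln(21.0/2.0) = 0.23099/2.35138 = 0.0982
Extrapolate from 21.0 m to 163.0 m: V₃ = 16.0 × (163.0/21.0)^0.0982 = 16.0 × 1.2230 = 19.5680 m/s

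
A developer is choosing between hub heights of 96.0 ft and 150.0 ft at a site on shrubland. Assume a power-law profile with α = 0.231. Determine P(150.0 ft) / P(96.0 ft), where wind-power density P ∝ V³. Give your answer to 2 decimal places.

1.36

Speed ratio: V_B/V_A = (z_B/z_A)^α = (150.0/96.0)^0.231 = (1.5625)^0.231 = 1.10859
Power-density ratio: P_B/P_A = (V_B/V_A)³ = (1.10859)³ = 1.36244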